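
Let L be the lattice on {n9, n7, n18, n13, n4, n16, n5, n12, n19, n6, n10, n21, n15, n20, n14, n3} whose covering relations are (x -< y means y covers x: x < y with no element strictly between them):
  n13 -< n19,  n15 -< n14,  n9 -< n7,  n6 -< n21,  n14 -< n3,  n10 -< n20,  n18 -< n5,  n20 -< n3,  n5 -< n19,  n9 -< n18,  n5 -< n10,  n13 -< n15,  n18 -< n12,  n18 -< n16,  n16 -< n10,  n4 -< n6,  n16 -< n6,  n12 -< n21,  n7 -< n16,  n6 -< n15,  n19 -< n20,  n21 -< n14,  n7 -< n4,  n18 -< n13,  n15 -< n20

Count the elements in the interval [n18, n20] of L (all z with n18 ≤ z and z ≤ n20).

The interval [n18, n20] = {n10, n13, n15, n16, n18, n19, n20, n5, n6}, which has 9 elements.

9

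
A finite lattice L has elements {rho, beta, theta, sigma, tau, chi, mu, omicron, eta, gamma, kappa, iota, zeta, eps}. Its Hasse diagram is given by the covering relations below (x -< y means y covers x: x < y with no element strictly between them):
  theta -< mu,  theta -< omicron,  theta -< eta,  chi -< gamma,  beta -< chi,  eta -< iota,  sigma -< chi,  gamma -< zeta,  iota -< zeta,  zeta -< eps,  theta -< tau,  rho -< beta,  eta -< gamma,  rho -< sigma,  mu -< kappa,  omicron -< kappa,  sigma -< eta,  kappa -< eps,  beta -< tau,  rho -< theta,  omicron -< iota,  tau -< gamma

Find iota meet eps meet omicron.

omicron

Common lower bounds of {iota, eps, omicron}: omicron, rho, theta.
The greatest among these is omicron.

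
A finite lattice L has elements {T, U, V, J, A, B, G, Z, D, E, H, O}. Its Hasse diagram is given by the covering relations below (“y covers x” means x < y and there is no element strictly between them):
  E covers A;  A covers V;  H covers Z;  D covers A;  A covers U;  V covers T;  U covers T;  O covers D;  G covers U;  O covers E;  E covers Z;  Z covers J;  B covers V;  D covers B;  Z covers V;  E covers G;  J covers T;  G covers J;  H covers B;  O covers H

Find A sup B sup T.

Common upper bounds of {A, B, T}: D, O.
The least among these is D.

D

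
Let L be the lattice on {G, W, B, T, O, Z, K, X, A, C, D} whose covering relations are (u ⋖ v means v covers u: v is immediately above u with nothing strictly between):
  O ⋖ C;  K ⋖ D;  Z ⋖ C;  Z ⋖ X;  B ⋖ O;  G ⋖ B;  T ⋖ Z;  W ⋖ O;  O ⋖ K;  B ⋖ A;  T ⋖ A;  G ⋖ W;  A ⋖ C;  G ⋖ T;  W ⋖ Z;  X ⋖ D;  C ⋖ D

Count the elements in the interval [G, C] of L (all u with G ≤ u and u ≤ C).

8

The interval [G, C] = {A, B, C, G, O, T, W, Z}, which has 8 elements.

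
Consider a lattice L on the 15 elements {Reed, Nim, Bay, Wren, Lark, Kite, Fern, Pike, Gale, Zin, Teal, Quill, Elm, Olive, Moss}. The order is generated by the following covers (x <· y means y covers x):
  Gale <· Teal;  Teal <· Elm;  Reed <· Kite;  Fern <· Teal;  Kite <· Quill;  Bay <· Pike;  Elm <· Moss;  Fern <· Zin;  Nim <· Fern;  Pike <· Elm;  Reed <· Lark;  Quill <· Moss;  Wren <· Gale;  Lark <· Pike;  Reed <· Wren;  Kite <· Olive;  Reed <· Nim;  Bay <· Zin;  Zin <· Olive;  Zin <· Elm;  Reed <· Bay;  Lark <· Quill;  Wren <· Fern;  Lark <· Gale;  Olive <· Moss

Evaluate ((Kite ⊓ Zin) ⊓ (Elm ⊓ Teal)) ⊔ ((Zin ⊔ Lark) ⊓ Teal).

Teal

Kite ∧ Zin = Reed
Elm ∧ Teal = Teal
Reed ∧ Teal = Reed
Zin ∨ Lark = Elm
Elm ∧ Teal = Teal
Reed ∨ Teal = Teal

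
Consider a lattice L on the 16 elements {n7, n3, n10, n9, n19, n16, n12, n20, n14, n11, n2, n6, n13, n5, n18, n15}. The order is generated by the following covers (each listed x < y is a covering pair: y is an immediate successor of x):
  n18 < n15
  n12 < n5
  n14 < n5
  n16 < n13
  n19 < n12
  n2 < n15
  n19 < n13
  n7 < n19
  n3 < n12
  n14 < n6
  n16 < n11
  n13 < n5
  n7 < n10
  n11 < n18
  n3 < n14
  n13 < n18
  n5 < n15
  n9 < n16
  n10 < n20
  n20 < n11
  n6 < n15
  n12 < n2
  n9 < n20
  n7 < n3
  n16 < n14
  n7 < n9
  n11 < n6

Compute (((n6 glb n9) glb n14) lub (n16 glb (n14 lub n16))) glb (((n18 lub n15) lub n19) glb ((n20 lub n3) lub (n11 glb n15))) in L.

n6 ∧ n9 = n9
n9 ∧ n14 = n9
n14 ∨ n16 = n14
n16 ∧ n14 = n16
n9 ∨ n16 = n16
n18 ∨ n15 = n15
n15 ∨ n19 = n15
n20 ∨ n3 = n6
n11 ∧ n15 = n11
n6 ∨ n11 = n6
n15 ∧ n6 = n6
n16 ∧ n6 = n16

n16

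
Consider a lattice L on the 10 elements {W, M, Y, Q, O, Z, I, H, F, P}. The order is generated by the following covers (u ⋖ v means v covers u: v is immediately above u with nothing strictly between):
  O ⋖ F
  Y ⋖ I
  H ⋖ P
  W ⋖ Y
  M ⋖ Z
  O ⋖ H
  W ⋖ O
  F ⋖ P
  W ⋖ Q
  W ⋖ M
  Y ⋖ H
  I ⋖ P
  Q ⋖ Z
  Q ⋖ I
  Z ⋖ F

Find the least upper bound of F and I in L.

Common upper bounds of {F, I}: P.
The least among these is P.

P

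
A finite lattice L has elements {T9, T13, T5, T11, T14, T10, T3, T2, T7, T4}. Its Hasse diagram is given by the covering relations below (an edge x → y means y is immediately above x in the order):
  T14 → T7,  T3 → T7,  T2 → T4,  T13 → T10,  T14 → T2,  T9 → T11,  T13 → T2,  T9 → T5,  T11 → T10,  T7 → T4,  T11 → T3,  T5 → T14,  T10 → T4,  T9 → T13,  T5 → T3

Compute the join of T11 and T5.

Common upper bounds of {T11, T5}: T3, T4, T7.
The least among these is T3.

T3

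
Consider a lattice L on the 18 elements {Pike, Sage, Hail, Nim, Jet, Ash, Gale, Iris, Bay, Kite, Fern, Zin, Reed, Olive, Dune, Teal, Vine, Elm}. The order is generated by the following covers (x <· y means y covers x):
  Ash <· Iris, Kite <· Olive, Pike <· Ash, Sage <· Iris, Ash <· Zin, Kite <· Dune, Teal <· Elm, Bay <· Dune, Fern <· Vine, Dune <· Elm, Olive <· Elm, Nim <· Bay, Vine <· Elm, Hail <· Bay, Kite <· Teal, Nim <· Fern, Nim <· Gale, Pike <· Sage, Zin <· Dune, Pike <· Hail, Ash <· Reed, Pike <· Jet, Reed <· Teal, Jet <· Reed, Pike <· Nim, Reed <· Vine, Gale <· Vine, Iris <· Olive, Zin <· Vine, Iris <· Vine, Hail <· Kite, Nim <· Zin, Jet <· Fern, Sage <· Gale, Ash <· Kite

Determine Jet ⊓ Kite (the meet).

Pike

Common lower bounds of {Jet, Kite}: Pike.
The greatest among these is Pike.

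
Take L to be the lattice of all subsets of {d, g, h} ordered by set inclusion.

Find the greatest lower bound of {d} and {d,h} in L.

{d}

Under ⊆, meet is intersection: {d} ∩ {d,h} = {d}.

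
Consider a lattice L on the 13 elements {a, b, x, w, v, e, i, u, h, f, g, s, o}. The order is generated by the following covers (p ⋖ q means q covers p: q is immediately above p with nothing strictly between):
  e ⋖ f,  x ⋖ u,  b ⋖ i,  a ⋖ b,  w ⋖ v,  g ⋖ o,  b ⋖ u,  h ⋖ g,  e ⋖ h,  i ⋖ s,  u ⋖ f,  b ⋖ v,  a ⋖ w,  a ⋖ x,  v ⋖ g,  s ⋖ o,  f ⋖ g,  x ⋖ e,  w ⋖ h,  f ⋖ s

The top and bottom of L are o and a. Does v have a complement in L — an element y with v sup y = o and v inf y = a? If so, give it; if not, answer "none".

none

For every candidate y, either v ∨ y ≠ o or v ∧ y ≠ a; no complement exists.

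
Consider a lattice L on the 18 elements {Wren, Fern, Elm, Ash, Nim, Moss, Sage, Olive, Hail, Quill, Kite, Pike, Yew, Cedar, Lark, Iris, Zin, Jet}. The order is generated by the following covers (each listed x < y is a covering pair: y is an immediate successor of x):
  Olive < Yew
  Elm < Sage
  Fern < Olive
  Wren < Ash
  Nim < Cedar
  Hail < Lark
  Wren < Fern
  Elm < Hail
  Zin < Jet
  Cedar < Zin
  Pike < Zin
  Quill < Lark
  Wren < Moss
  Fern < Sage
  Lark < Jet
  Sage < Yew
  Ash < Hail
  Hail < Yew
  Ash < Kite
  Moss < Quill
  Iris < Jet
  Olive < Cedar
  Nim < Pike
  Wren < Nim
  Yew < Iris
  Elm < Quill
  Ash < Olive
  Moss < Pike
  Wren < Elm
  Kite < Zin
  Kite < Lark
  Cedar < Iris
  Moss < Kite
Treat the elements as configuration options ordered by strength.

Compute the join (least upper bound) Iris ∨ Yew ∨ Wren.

Common upper bounds of {Iris, Yew, Wren}: Iris, Jet.
The least among these is Iris.

Iris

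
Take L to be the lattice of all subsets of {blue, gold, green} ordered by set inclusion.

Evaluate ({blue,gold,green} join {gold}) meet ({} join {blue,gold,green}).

{blue,gold,green}

{blue,gold,green} ∨ {gold} = {blue,gold,green}
{} ∨ {blue,gold,green} = {blue,gold,green}
{blue,gold,green} ∧ {blue,gold,green} = {blue,gold,green}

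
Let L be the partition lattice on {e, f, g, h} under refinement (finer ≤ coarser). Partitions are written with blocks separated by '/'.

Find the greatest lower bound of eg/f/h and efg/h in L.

eg/f/h

Common lower bounds of {eg/f/h, efg/h}: e/f/g/h, eg/f/h.
The greatest among these is eg/f/h.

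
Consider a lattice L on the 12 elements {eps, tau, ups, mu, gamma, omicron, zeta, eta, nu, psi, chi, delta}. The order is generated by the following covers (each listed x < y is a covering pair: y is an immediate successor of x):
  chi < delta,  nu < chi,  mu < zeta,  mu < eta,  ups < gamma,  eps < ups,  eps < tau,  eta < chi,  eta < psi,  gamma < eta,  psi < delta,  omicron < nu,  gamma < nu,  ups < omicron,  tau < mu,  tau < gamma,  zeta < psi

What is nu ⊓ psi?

gamma

Common lower bounds of {nu, psi}: eps, gamma, tau, ups.
The greatest among these is gamma.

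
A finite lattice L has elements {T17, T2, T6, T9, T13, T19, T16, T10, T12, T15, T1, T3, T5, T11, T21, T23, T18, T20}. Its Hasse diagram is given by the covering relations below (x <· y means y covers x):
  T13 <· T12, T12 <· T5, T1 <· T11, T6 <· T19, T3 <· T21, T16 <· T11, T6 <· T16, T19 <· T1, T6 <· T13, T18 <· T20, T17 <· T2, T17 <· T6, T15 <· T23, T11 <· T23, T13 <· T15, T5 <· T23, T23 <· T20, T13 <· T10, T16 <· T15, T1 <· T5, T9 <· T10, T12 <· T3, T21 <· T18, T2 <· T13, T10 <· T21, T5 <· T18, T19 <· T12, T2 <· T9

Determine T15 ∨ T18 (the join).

Common upper bounds of {T15, T18}: T20.
The least among these is T20.

T20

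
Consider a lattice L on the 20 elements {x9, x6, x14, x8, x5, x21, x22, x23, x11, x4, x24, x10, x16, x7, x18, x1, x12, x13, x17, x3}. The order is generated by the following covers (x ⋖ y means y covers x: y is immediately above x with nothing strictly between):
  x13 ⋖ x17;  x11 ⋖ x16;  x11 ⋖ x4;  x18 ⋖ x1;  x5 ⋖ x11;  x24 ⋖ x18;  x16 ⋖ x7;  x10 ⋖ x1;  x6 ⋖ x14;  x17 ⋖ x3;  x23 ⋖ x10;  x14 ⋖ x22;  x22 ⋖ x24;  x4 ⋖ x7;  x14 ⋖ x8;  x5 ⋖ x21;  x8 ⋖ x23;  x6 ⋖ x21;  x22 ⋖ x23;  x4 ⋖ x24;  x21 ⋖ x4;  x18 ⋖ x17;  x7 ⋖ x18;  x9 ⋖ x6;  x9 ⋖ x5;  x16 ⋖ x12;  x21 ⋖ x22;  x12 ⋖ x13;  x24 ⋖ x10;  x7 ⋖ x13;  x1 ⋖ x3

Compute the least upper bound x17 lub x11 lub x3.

Common upper bounds of {x17, x11, x3}: x3.
The least among these is x3.

x3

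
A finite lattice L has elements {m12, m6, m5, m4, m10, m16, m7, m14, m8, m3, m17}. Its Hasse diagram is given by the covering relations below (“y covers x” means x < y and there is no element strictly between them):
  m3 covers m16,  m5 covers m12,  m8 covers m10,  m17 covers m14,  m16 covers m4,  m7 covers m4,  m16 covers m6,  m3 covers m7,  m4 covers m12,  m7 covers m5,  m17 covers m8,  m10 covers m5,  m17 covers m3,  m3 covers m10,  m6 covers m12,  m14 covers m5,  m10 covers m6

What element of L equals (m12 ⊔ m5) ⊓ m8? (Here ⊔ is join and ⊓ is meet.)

m12 ∨ m5 = m5
m5 ∧ m8 = m5

m5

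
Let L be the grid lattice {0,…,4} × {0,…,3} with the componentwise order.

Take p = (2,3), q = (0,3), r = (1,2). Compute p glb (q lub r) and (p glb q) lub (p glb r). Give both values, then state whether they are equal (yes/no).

q lub r = (1,3), so p glb (q lub r) = (2,3) glb (1,3) = (1,3).
p glb q = (0,3) and p glb r = (1,2), so (p glb q) lub (p glb r) = (0,3) lub (1,2) = (1,3).
Equal: yes.

(1,3); (1,3); yes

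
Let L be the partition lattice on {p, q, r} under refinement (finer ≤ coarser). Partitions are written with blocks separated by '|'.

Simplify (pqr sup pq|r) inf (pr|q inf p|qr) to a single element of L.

p|q|r

pqr ∨ pq|r = pqr
pr|q ∧ p|qr = p|q|r
pqr ∧ p|q|r = p|q|r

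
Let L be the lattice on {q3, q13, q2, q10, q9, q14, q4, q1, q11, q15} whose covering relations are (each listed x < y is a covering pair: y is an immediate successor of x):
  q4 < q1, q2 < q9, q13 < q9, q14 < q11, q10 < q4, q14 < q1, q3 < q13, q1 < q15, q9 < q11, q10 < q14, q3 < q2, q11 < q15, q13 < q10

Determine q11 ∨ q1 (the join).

q15

Common upper bounds of {q11, q1}: q15.
The least among these is q15.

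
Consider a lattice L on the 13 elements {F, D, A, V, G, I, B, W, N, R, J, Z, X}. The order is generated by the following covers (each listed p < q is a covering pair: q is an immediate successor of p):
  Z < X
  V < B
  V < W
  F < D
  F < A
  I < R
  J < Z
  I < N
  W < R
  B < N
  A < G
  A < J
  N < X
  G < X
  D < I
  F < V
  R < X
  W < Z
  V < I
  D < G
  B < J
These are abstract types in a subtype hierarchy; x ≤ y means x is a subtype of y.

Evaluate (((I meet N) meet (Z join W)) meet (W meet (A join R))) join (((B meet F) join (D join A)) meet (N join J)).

X

I ∧ N = I
Z ∨ W = Z
I ∧ Z = V
A ∨ R = X
W ∧ X = W
V ∧ W = V
B ∧ F = F
D ∨ A = G
F ∨ G = G
N ∨ J = X
G ∧ X = G
V ∨ G = X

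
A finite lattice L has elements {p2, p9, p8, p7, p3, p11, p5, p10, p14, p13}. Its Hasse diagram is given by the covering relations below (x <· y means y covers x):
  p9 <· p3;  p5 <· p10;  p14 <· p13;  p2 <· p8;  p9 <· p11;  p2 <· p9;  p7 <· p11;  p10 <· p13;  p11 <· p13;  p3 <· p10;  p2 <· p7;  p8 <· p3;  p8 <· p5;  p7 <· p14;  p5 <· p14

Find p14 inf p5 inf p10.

Common lower bounds of {p14, p5, p10}: p2, p5, p8.
The greatest among these is p5.

p5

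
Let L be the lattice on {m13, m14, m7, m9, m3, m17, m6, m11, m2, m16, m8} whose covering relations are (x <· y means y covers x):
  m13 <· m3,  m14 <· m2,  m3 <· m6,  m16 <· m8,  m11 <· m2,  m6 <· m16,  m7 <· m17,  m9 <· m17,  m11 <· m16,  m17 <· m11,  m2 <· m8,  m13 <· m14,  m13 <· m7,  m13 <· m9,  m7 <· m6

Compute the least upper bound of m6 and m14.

m8

Common upper bounds of {m6, m14}: m8.
The least among these is m8.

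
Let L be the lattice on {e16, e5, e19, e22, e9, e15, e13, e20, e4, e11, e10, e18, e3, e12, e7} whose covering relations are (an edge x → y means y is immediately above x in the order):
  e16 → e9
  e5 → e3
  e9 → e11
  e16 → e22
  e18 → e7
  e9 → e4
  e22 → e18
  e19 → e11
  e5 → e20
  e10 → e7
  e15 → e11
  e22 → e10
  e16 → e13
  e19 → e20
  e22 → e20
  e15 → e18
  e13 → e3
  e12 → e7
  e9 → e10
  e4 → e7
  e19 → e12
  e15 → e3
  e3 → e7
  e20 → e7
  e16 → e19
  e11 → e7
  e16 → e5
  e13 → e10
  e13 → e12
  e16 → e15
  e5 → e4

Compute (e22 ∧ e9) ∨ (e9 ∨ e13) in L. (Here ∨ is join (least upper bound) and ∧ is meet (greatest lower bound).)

e22 ∧ e9 = e16
e9 ∨ e13 = e10
e16 ∨ e10 = e10

e10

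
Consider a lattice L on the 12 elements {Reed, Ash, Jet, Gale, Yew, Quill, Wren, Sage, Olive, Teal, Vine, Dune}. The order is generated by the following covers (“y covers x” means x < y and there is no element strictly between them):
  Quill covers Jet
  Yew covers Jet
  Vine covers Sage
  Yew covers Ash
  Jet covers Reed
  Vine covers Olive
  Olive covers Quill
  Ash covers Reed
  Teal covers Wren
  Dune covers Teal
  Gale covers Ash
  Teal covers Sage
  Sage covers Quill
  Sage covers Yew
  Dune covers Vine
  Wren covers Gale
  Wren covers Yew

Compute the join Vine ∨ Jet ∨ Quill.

Vine

Common upper bounds of {Vine, Jet, Quill}: Dune, Vine.
The least among these is Vine.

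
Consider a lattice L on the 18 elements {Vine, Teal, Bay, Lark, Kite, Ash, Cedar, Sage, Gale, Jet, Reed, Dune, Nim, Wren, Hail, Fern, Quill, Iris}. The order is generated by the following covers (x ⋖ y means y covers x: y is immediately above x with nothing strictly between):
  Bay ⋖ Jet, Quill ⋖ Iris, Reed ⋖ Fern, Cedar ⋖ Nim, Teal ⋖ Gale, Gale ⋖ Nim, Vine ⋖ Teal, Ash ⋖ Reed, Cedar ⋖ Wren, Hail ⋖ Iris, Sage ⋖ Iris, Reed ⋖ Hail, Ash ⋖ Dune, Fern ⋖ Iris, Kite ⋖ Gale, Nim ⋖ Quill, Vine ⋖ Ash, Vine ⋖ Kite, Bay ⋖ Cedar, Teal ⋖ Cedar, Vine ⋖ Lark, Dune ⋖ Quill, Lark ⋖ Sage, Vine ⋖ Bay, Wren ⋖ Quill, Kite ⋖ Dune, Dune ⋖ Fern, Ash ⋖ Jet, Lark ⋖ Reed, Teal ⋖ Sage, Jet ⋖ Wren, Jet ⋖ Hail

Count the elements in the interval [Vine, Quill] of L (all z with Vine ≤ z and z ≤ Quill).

12

The interval [Vine, Quill] = {Ash, Bay, Cedar, Dune, Gale, Jet, Kite, Nim, Quill, Teal, Vine, Wren}, which has 12 elements.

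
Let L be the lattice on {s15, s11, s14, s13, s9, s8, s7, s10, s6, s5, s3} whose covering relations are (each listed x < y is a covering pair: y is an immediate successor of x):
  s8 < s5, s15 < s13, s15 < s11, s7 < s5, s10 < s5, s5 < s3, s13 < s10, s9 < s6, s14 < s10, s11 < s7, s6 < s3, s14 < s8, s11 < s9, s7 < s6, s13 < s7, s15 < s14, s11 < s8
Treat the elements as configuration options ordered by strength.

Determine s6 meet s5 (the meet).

s7

Common lower bounds of {s6, s5}: s11, s13, s15, s7.
The greatest among these is s7.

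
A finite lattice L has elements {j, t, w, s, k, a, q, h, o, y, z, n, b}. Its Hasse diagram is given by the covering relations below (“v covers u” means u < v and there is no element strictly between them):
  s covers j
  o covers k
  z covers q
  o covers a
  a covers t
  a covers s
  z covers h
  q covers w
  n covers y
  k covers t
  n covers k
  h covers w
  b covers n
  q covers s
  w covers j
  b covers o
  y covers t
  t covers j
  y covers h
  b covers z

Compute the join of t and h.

y

Common upper bounds of {t, h}: b, n, y.
The least among these is y.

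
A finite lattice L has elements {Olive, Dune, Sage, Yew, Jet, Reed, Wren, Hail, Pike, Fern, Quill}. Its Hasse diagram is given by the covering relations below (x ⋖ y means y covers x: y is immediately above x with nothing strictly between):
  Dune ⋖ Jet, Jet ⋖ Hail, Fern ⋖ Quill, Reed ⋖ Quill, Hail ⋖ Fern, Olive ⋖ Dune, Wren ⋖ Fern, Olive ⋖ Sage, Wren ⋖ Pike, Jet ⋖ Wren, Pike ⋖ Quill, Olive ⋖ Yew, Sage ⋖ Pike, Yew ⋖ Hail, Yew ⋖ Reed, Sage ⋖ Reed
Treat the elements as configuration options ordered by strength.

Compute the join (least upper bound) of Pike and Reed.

Quill

Common upper bounds of {Pike, Reed}: Quill.
The least among these is Quill.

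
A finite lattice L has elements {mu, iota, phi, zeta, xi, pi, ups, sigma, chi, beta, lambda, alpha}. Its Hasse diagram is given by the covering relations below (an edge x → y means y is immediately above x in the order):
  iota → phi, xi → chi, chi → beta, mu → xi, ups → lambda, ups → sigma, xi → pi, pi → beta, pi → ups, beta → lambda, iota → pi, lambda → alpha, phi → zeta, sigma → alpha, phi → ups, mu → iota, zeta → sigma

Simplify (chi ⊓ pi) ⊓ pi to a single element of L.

chi ∧ pi = xi
xi ∧ pi = xi

xi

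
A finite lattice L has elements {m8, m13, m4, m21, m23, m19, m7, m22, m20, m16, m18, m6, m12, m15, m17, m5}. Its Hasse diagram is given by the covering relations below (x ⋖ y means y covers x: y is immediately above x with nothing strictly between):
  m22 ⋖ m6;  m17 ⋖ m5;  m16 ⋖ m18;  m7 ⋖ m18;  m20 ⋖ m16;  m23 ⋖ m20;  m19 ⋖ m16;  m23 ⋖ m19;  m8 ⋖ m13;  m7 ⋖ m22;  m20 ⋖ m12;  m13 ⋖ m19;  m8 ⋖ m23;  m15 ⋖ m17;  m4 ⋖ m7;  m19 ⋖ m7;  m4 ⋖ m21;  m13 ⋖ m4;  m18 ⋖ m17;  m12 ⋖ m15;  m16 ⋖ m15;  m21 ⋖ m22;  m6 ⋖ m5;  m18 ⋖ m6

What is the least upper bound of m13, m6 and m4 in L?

m6

Common upper bounds of {m13, m6, m4}: m5, m6.
The least among these is m6.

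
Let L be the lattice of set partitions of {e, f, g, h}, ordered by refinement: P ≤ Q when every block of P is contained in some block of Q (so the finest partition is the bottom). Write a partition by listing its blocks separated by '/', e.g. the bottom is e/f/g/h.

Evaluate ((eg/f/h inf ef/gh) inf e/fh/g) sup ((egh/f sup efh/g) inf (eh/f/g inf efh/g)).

eg/f/h ∧ ef/gh = e/f/g/h
e/f/g/h ∧ e/fh/g = e/f/g/h
egh/f ∨ efh/g = efgh
eh/f/g ∧ efh/g = eh/f/g
efgh ∧ eh/f/g = eh/f/g
e/f/g/h ∨ eh/f/g = eh/f/g

eh/f/g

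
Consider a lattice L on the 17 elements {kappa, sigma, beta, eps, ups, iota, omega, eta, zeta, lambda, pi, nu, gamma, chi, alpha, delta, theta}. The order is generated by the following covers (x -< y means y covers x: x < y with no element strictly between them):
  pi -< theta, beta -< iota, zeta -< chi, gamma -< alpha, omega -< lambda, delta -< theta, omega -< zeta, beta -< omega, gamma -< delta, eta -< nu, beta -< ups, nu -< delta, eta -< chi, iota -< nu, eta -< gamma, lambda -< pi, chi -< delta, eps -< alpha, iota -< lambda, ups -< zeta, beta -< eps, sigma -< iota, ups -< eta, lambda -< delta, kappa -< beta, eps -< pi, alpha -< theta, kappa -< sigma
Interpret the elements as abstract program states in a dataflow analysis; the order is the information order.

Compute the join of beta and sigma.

iota

Common upper bounds of {beta, sigma}: delta, iota, lambda, nu, pi, theta.
The least among these is iota.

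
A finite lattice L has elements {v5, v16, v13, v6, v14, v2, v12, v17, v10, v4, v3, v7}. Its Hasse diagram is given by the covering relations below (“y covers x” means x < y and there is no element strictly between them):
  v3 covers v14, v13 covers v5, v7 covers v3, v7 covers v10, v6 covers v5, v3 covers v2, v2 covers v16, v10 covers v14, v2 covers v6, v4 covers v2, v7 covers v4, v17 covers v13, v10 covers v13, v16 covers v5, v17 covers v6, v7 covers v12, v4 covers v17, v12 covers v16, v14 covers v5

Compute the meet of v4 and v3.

Common lower bounds of {v4, v3}: v16, v2, v5, v6.
The greatest among these is v2.

v2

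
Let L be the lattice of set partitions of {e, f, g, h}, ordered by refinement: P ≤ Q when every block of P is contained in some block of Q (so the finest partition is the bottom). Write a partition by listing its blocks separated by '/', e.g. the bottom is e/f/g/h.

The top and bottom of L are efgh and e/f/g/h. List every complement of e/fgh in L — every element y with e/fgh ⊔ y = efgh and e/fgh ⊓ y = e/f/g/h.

Need y with e/fgh ∨ y = efgh and e/fgh ∧ y = e/f/g/h.
Checking each element gives: ef/g/h, eg/f/h, eh/f/g.

ef/g/h, eg/f/h, eh/f/g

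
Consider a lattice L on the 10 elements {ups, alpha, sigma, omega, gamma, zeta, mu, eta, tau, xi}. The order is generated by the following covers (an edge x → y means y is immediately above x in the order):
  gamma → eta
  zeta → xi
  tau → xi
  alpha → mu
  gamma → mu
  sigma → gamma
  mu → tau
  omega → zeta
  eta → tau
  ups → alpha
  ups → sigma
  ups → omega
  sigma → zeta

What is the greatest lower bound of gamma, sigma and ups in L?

Common lower bounds of {gamma, sigma, ups}: ups.
The greatest among these is ups.

ups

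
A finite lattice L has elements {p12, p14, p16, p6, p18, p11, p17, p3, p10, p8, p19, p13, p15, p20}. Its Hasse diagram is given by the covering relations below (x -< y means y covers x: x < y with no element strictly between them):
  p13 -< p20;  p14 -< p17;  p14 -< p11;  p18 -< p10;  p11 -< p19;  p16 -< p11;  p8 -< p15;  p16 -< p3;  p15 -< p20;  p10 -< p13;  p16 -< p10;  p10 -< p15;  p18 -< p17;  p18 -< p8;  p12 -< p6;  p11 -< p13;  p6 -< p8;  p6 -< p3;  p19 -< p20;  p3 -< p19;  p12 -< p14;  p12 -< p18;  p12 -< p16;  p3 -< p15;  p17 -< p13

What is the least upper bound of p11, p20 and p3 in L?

Common upper bounds of {p11, p20, p3}: p20.
The least among these is p20.

p20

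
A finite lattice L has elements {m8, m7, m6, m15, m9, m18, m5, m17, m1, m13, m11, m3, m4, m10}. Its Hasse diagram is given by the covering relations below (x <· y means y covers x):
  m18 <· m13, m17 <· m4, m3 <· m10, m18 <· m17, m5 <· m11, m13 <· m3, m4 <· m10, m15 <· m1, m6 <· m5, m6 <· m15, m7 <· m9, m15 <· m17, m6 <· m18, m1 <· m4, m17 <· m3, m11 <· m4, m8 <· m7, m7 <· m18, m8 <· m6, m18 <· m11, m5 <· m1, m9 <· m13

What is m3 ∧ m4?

m17

Common lower bounds of {m3, m4}: m15, m17, m18, m6, m7, m8.
The greatest among these is m17.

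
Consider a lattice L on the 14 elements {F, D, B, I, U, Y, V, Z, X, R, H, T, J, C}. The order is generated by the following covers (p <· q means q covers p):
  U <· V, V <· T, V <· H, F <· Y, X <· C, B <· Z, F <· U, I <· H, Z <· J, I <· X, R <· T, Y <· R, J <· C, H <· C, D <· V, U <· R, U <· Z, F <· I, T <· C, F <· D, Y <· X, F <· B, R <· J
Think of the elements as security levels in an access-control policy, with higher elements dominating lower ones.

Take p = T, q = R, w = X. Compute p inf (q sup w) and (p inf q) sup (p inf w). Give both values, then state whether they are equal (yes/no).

T; R; no

q sup w = C, so p inf (q sup w) = T inf C = T.
p inf q = R and p inf w = Y, so (p inf q) sup (p inf w) = R sup Y = R.
Equal: no.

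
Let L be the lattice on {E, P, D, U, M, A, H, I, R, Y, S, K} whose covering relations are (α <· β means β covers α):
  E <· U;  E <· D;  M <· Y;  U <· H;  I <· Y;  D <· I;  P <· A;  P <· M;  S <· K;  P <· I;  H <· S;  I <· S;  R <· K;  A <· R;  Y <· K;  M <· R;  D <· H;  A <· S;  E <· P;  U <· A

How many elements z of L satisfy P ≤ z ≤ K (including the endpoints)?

The interval [P, K] = {A, I, K, M, P, R, S, Y}, which has 8 elements.

8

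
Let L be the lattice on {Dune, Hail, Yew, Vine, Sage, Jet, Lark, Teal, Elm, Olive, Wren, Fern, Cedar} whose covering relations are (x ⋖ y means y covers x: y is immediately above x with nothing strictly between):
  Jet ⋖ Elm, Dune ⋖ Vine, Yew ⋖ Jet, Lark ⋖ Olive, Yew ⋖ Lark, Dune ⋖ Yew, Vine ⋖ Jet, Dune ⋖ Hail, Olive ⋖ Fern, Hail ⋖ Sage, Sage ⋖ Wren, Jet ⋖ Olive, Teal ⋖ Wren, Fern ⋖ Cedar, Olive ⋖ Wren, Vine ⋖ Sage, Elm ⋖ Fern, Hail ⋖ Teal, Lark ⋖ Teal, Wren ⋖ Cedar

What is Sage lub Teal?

Common upper bounds of {Sage, Teal}: Cedar, Wren.
The least among these is Wren.

Wren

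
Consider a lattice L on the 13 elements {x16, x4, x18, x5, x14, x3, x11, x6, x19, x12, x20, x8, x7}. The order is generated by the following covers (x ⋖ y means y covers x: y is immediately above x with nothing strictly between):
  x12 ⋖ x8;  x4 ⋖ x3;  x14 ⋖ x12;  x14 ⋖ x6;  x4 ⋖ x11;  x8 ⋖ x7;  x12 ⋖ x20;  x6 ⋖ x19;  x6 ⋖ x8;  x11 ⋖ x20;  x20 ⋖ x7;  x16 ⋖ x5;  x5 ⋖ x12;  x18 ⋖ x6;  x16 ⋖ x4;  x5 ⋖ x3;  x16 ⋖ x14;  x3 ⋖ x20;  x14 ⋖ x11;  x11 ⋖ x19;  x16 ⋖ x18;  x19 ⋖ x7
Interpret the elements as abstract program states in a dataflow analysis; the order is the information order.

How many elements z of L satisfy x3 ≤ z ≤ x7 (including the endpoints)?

3

The interval [x3, x7] = {x20, x3, x7}, which has 3 elements.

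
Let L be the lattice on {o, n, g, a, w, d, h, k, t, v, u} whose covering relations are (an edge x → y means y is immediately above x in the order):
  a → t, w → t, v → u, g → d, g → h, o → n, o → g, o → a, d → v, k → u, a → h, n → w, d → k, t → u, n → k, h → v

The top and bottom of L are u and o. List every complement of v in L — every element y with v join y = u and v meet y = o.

Need y with v ∨ y = u and v ∧ y = o.
Checking each element gives: n, w.

n, w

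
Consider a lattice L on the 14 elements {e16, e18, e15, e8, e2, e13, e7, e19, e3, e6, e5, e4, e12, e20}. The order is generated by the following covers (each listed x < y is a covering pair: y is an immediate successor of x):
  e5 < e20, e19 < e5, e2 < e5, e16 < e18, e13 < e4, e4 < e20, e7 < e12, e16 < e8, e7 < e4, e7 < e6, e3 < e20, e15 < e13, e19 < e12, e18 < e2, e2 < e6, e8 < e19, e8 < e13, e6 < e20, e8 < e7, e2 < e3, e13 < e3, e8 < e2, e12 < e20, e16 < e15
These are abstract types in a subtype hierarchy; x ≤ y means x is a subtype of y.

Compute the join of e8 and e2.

e2

Common upper bounds of {e8, e2}: e2, e20, e3, e5, e6.
The least among these is e2.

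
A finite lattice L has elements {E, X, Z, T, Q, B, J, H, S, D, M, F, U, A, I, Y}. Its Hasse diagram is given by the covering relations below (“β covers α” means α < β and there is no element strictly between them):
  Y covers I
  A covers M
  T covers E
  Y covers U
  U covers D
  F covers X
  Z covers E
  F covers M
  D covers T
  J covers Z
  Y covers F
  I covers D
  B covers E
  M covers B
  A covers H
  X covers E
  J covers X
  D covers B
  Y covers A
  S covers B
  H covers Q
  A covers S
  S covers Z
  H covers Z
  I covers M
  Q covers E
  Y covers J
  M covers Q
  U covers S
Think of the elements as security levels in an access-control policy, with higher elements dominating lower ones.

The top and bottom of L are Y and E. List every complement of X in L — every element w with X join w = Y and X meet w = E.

A, D, H, I, S, T, U

Need w with X ∨ w = Y and X ∧ w = E.
Checking each element gives: A, D, H, I, S, T, U.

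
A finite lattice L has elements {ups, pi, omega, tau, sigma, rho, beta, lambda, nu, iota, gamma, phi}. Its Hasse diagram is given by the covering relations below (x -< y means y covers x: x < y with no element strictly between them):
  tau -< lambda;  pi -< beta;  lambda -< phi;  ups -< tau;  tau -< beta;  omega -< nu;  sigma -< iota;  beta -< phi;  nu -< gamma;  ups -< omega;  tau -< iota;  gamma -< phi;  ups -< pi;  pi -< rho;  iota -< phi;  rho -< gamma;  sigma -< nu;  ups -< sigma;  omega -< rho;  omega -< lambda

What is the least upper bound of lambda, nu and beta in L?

Common upper bounds of {lambda, nu, beta}: phi.
The least among these is phi.

phi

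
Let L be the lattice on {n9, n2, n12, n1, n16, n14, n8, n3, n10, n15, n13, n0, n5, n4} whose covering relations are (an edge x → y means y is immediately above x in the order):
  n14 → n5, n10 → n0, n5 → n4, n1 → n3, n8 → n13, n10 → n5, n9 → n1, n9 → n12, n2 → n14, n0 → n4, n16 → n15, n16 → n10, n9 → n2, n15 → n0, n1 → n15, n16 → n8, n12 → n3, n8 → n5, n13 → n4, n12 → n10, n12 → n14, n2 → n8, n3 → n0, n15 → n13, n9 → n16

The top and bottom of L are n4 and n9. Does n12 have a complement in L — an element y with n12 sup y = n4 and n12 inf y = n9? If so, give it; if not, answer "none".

n13

Need y with n12 ∨ y = n4 and n12 ∧ y = n9.
Checking each element gives: n13.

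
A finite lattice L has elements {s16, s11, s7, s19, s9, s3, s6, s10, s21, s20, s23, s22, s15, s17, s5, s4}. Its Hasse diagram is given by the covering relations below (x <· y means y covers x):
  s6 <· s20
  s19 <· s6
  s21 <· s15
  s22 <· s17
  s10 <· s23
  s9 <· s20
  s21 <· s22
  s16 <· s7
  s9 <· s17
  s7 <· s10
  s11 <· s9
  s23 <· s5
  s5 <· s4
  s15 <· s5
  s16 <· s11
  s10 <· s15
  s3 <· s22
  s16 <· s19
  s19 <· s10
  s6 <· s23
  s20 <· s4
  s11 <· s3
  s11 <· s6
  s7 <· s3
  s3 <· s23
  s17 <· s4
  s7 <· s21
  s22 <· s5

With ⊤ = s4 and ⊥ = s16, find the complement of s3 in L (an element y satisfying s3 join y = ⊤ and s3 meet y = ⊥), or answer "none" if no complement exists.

none

For every candidate y, either s3 ∨ y ≠ s4 or s3 ∧ y ≠ s16; no complement exists.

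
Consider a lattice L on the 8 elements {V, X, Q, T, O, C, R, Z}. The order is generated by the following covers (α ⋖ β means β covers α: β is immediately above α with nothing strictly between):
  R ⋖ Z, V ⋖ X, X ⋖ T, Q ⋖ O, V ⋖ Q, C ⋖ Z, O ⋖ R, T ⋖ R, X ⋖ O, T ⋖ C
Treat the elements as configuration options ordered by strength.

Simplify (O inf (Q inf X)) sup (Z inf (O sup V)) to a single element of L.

O

Q ∧ X = V
O ∧ V = V
O ∨ V = O
Z ∧ O = O
V ∨ O = O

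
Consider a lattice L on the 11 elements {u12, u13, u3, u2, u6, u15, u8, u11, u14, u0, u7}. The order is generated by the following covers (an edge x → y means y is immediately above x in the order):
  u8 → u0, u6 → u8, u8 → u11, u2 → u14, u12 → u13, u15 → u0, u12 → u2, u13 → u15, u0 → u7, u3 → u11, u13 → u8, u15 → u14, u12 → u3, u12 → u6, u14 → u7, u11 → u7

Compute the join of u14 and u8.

Common upper bounds of {u14, u8}: u7.
The least among these is u7.

u7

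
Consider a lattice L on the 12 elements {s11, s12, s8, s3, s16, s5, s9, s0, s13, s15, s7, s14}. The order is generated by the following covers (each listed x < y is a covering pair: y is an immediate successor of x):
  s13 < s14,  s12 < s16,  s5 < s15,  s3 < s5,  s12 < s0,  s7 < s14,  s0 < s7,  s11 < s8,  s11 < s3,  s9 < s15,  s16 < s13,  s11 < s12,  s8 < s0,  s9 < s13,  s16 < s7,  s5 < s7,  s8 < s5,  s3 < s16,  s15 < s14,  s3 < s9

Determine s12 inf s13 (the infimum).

s12

Common lower bounds of {s12, s13}: s11, s12.
The greatest among these is s12.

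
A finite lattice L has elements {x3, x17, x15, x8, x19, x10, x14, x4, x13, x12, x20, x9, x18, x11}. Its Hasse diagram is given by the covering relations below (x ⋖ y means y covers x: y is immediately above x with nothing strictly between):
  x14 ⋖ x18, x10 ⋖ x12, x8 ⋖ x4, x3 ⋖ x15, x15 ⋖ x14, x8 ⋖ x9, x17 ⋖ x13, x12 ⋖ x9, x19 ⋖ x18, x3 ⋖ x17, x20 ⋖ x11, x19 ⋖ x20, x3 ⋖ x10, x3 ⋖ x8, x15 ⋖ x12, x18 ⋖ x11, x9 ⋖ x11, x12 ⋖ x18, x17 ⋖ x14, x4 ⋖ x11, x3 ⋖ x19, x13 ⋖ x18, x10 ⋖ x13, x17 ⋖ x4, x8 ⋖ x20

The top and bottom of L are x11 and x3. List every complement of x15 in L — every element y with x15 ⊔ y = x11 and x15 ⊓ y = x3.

x20, x4

Need y with x15 ∨ y = x11 and x15 ∧ y = x3.
Checking each element gives: x20, x4.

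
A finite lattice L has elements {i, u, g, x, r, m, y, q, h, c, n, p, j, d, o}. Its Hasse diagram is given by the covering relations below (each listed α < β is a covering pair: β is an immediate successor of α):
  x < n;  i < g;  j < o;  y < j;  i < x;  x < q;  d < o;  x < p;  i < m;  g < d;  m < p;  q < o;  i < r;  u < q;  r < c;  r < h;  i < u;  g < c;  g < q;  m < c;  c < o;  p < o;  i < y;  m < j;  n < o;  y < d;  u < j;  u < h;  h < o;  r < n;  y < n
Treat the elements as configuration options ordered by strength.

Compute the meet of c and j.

Common lower bounds of {c, j}: i, m.
The greatest among these is m.

m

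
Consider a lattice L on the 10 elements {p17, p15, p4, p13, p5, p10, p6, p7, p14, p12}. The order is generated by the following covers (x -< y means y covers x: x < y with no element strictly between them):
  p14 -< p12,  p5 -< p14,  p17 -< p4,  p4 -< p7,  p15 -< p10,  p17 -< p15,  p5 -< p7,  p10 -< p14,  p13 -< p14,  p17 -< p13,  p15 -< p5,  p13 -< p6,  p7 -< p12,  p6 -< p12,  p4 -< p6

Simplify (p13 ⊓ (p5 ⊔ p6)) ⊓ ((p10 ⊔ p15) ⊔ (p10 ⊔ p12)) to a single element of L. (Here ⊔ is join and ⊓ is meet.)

p5 ∨ p6 = p12
p13 ∧ p12 = p13
p10 ∨ p15 = p10
p10 ∨ p12 = p12
p10 ∨ p12 = p12
p13 ∧ p12 = p13

p13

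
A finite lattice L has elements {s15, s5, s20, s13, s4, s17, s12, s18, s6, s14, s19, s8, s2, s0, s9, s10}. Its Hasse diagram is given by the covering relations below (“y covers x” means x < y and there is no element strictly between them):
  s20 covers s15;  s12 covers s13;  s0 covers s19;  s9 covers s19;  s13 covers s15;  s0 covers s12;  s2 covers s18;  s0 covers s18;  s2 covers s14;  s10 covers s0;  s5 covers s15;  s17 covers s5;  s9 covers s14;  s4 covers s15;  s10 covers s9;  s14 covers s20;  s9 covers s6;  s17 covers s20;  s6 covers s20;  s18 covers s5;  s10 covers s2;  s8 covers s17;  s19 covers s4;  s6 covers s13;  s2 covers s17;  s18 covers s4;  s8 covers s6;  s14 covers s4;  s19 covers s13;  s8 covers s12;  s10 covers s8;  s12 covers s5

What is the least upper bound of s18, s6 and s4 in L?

s10

Common upper bounds of {s18, s6, s4}: s10.
The least among these is s10.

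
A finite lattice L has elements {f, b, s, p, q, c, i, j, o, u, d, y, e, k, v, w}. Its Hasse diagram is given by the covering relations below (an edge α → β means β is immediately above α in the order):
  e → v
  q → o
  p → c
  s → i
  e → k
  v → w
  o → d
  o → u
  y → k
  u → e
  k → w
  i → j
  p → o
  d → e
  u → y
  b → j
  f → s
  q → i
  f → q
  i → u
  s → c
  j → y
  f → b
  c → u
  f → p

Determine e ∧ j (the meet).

i

Common lower bounds of {e, j}: f, i, q, s.
The greatest among these is i.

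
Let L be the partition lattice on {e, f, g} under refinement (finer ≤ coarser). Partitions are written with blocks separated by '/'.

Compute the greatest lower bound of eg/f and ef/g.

The meet (common refinement) of eg/f and ef/g intersects blocks pairwise, giving e/f/g.

e/f/g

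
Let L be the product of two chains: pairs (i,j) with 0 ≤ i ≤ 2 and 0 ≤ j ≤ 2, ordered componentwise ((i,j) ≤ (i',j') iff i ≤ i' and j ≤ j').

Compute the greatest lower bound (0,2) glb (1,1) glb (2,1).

(0,1)

Common lower bounds of {(0,2), (1,1), (2,1)}: (0,0), (0,1).
The greatest among these is (0,1).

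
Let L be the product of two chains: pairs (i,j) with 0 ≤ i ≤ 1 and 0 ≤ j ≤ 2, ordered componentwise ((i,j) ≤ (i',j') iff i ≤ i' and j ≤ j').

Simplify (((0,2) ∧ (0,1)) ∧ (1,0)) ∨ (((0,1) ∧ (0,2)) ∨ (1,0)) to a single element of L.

(0,2) ∧ (0,1) = (0,1)
(0,1) ∧ (1,0) = (0,0)
(0,1) ∧ (0,2) = (0,1)
(0,1) ∨ (1,0) = (1,1)
(0,0) ∨ (1,1) = (1,1)

(1,1)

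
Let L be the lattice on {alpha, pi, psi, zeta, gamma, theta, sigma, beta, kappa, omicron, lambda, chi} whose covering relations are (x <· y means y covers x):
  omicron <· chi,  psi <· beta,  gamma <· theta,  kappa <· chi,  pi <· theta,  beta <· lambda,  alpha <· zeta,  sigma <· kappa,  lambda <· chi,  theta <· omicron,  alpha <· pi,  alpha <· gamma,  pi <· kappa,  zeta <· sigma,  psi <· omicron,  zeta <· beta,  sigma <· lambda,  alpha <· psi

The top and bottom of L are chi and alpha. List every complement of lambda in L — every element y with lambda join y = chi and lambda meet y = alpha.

gamma, pi, theta

Need y with lambda ∨ y = chi and lambda ∧ y = alpha.
Checking each element gives: gamma, pi, theta.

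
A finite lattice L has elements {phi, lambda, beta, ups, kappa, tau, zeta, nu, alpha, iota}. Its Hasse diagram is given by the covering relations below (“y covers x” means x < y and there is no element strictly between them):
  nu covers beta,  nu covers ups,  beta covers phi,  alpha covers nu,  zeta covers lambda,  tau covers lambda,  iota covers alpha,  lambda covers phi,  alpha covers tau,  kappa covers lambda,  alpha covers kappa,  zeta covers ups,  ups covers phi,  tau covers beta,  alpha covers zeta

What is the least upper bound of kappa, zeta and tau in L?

alpha

Common upper bounds of {kappa, zeta, tau}: alpha, iota.
The least among these is alpha.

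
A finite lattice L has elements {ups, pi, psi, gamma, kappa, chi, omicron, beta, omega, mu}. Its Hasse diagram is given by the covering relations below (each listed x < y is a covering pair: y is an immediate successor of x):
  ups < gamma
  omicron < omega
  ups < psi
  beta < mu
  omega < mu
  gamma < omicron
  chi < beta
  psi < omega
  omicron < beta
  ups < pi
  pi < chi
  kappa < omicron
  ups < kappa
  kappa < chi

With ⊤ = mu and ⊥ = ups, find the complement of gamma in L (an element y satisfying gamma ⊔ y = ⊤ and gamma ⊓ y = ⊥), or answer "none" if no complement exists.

For every candidate y, either gamma ∨ y ≠ mu or gamma ∧ y ≠ ups; no complement exists.

none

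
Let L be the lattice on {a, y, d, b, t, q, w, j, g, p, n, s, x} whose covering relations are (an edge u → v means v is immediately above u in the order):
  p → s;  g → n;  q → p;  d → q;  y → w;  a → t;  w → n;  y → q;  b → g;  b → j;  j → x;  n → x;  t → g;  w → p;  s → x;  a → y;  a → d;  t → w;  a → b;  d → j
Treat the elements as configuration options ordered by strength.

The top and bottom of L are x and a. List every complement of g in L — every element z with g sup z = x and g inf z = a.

Need z with g ∨ z = x and g ∧ z = a.
Checking each element gives: d, q.

d, q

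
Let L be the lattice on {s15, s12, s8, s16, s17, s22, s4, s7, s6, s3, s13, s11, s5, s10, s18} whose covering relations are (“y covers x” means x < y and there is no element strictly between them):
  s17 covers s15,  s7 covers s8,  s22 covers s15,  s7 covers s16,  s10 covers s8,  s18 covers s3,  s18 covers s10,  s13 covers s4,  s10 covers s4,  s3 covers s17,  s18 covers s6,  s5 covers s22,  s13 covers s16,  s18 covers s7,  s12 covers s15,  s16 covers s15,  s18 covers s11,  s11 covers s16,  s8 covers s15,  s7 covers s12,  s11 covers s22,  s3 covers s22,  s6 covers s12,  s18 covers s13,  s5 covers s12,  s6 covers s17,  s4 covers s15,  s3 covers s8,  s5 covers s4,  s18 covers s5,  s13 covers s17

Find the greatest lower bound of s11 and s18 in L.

Common lower bounds of {s11, s18}: s11, s15, s16, s22.
The greatest among these is s11.

s11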